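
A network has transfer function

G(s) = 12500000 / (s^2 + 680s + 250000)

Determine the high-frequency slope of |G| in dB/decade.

-40 dB/decade

Each pole contributes −20 dB/decade at high frequency; each zero contributes +20 dB/decade.
Net: 0 zero(s) − 2 pole(s) → -40 dB/decade.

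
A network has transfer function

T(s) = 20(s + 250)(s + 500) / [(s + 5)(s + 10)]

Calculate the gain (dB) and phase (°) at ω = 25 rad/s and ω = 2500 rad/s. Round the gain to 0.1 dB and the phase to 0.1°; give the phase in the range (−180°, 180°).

ω = 25: 71.3 dB, -138.3°; ω = 2500: 26.2 dB, -16.7°

At s = jω = j25:
zero (s+250): 250 + j25 → |·| = √(250²+25²) = √63125 ≈ 251.25, ∠ = arctan(25/250) ≈ 5.71°
zero (s+500): 500 + j25 → |·| = √(500²+25²) = √250625 ≈ 500.62, ∠ = arctan(25/500) ≈ 2.86°
pole (s+5): 5 + j25 → |·| = √(5²+25²) = √650 ≈ 25.495, ∠ = arctan(25/5) ≈ 78.69°
pole (s+10): 10 + j25 → |·| = √(10²+25²) = √725 ≈ 26.926, ∠ = arctan(25/10) ≈ 68.20°
|T| = 20 · 1.2578e+05 / 686.48 ≈ 3664.5
Gain = 20 log₁₀(3664.5) ≈ 71.28 dB
∠T = 8.57° − 146.89° = -138.32°

At s = jω = j2500:
zero (s+250): 250 + j2500 → |·| = √(250²+2500²) = √6312500 ≈ 2512.5, ∠ = arctan(2500/250) ≈ 84.29°
zero (s+500): 500 + j2500 → |·| = √(500²+2500²) = √6500000 ≈ 2549.5, ∠ = arctan(2500/500) ≈ 78.69°
pole (s+5): 5 + j2500 → |·| = √(5²+2500²) = √6250025 ≈ 2500, ∠ = arctan(2500/5) ≈ 89.89°
pole (s+10): 10 + j2500 → |·| = √(10²+2500²) = √6250100 ≈ 2500, ∠ = arctan(2500/10) ≈ 89.77°
|T| = 20 · 6.4056e+06 / 6.25e+06 ≈ 20.498
Gain = 20 log₁₀(20.498) ≈ 26.23 dB
∠T = 162.98° − 179.66° = -16.68°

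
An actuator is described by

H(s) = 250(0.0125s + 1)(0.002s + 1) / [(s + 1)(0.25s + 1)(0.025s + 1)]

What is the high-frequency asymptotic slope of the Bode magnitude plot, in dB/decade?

Each pole contributes −20 dB/decade at high frequency; each zero contributes +20 dB/decade.
Net: 2 zero(s) − 3 pole(s) → -20 dB/decade.

-20 dB/decade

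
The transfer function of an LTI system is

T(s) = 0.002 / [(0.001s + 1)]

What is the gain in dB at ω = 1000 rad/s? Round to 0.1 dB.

-57.0 dB

At ω = 1000 rad/s:
pole (1 + j1000·0.001) = 1 + j1 → |·| ≈ 1.4142, ∠ ≈ 45.00°
|T| = 0.002 · 1 / (1.4142) ≈ 0.0014142
Gain = 20 log₁₀(0.0014142) ≈ -56.99 dB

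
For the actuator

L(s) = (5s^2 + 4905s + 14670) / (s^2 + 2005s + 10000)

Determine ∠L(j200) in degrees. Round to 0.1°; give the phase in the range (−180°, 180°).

6.4°

Substitute s = j200:
Numerator: 5(j200)^2 + 4905(j200) + 14670 = -185330 + j981000
Denominator: (j200)^2 + 2005(j200) + 10000 = -30000 + j401000
|N| = √(185330² + 981000²) ≈ 9.9835e+05, ∠N ≈ 100.70°
|D| = √(30000² + 401000²) ≈ 4.0212e+05, ∠D ≈ 94.28°
∠L = 100.70° − 94.28° = 6.42°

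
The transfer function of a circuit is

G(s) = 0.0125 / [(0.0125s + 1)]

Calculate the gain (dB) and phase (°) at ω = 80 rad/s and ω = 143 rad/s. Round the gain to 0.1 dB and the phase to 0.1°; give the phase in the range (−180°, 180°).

ω = 80: -41.1 dB, -45.0°; ω = 143: -44.3 dB, -60.8°

At ω = 80 rad/s:
pole (1 + j80·0.0125) = 1 + j1 → |·| ≈ 1.4142, ∠ ≈ 45.00°
|G| = 0.0125 · 1 / (1.4142) ≈ 0.0088389
Gain = 20 log₁₀(0.0088389) ≈ -41.07 dB
∠G = (0°) − (45.00°) = -45.00°

At ω = 143 rad/s:
pole (1 + j143·0.0125) = 1 + j1.7875 → |·| ≈ 2.0482, ∠ ≈ 60.78°
|G| = 0.0125 · 1 / (2.0482) ≈ 0.0061029
Gain = 20 log₁₀(0.0061029) ≈ -44.29 dB
∠G = (0°) − (60.78°) = -60.78°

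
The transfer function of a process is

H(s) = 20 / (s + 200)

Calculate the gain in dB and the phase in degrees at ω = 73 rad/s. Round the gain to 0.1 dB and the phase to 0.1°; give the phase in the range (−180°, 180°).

-20.5 dB, -20.1°

Substitute s = j73:
Numerator: 20 = 20 + j0
Denominator: (j73) + 200 = 200 + j73
|N| = √(20² + 0²) ≈ 20, ∠N ≈ 0.00°
|D| = √(200² + 73²) ≈ 212.91, ∠D ≈ 20.05°
|H| = 20 / 212.91 ≈ 0.093936
Gain = 20 log₁₀(0.093936) ≈ -20.54 dB
∠H = 0.00° − 20.05° = -20.05°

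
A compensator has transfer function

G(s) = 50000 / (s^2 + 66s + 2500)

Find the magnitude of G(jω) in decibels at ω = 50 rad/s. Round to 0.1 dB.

At s = jω = j50:
quadratic: (j50)² + 66·j50 + 2500 = 0 + j3300 → |·| ≈ 3300, ∠ ≈ 90.00°
|G| = 50000 / 3300 ≈ 15.152
Gain = 20 log₁₀(15.152) ≈ 23.61 dB

23.6 dB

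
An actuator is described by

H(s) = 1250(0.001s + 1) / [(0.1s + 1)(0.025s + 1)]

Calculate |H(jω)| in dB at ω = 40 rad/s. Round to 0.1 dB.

At ω = 40 rad/s:
zero (1 + j40·0.001) = 1 + j0.04 → |·| ≈ 1.0008, ∠ ≈ 2.29°
pole (1 + j40·0.1) = 1 + j4 → |·| ≈ 4.1231, ∠ ≈ 75.96°
pole (1 + j40·0.025) = 1 + j1 → |·| ≈ 1.4142, ∠ ≈ 45.00°
|H| = 1250 · 1.0008 / (4.1231 · 1.4142) ≈ 214.55
Gain = 20 log₁₀(214.55) ≈ 46.63 dB

46.6 dB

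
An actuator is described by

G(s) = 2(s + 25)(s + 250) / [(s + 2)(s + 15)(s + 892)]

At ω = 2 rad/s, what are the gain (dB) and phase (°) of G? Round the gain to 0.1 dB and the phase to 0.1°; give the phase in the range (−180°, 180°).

At s = jω = j2:
zero (s+25): 25 + j2 → |·| = √(25²+2²) = √629 ≈ 25.08, ∠ = arctan(2/25) ≈ 4.57°
zero (s+250): 250 + j2 → |·| = √(250²+2²) = √62504 ≈ 250.01, ∠ = arctan(2/250) ≈ 0.46°
pole (s+2): 2 + j2 → |·| = √(2²+2²) = √8 ≈ 2.8284, ∠ = arctan(2/2) ≈ 45.00°
pole (s+15): 15 + j2 → |·| = √(15²+2²) = √229 ≈ 15.133, ∠ = arctan(2/15) ≈ 7.59°
pole (s+892): 892 + j2 → |·| = √(892²+2²) = √795668 ≈ 892, ∠ = arctan(2/892) ≈ 0.13°
|G| = 2 · 6270.3 / 38180 ≈ 0.32846
Gain = 20 log₁₀(0.32846) ≈ -9.67 dB
∠G = 5.03° − 52.72° = -47.69°

-9.7 dB, -47.7°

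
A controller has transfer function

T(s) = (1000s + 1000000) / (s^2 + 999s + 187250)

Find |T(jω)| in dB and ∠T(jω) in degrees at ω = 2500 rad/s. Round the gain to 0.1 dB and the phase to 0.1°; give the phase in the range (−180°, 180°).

-7.7 dB, -89.4°

Substitute s = j2500:
Numerator: 1000(j2500) + 1000000 = 1000000 + j2500000
Denominator: (j2500)^2 + 999(j2500) + 187250 = -6062750 + j2497500
|N| = √(1000000² + 2500000²) ≈ 2.6926e+06, ∠N ≈ 68.20°
|D| = √(6062750² + 2497500²) ≈ 6.557e+06, ∠D ≈ 157.61°
|T| = 2.6926e+06 / 6.557e+06 ≈ 0.41065
Gain = 20 log₁₀(0.41065) ≈ -7.73 dB
∠T = 68.20° − 157.61° = -89.41°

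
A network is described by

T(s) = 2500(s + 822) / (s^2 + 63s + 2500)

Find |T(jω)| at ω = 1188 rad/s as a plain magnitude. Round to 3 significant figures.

2.56

At s = jω = j1188:
zero (s+822): 822 + j1188 → |·| = √(822²+1188²) = √2087028 ≈ 1444.7, ∠ = arctan(1188/822) ≈ 55.32°
quadratic: (j1188)² + 63·j1188 + 2500 = -1408844 + j74844 → |·| ≈ 1.4108e+06, ∠ ≈ 176.96°
|T| = 2500 · 1444.7 / 1.4108e+06 ≈ 2.5601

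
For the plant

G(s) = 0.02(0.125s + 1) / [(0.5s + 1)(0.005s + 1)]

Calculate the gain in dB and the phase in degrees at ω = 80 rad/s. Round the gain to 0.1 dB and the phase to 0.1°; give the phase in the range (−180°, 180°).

-46.6 dB, -26.1°

At ω = 80 rad/s:
zero (1 + j80·0.125) = 1 + j10 → |·| ≈ 10.05, ∠ ≈ 84.29°
pole (1 + j80·0.5) = 1 + j40 → |·| ≈ 40.012, ∠ ≈ 88.57°
pole (1 + j80·0.005) = 1 + j0.4 → |·| ≈ 1.077, ∠ ≈ 21.80°
|G| = 0.02 · 10.05 / (40.012 · 1.077) ≈ 0.0046643
Gain = 20 log₁₀(0.0046643) ≈ -46.62 dB
∠G = (84.29°) − (88.57° + 21.80°) = -26.08°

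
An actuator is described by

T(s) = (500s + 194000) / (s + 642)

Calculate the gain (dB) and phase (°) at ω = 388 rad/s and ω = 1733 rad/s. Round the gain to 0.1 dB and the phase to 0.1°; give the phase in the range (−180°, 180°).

Substitute s = j388:
Numerator: 500(j388) + 194000 = 194000 + j194000
Denominator: (j388) + 642 = 642 + j388
|N| = √(194000² + 194000²) ≈ 2.7436e+05, ∠N ≈ 45.00°
|D| = √(642² + 388²) ≈ 750.14, ∠D ≈ 31.15°
|T| = 2.7436e+05 / 750.14 ≈ 365.75
Gain = 20 log₁₀(365.75) ≈ 51.26 dB
∠T = 45.00° − 31.15° = 13.85°

Substitute s = j1733:
Numerator: 500(j1733) + 194000 = 194000 + j866500
Denominator: (j1733) + 642 = 642 + j1733
|N| = √(194000² + 866500²) ≈ 8.8795e+05, ∠N ≈ 77.38°
|D| = √(642² + 1733²) ≈ 1848.1, ∠D ≈ 69.67°
|T| = 8.8795e+05 / 1848.1 ≈ 480.47
Gain = 20 log₁₀(480.47) ≈ 53.63 dB
∠T = 77.38° − 69.67° = 7.71°

ω = 388: 51.3 dB, 13.9°; ω = 1733: 53.6 dB, 7.7°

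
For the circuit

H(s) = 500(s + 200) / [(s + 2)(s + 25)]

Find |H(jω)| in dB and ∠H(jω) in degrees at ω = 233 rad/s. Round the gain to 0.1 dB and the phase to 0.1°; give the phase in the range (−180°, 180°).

At s = jω = j233:
zero (s+200): 200 + j233 → |·| = √(200²+233²) = √94289 ≈ 307.07, ∠ = arctan(233/200) ≈ 49.36°
pole (s+2): 2 + j233 → |·| = √(2²+233²) = √54293 ≈ 233.01, ∠ = arctan(233/2) ≈ 89.51°
pole (s+25): 25 + j233 → |·| = √(25²+233²) = √54914 ≈ 234.34, ∠ = arctan(233/25) ≈ 83.88°
|H| = 500 · 307.07 / 54604 ≈ 2.8118
Gain = 20 log₁₀(2.8118) ≈ 8.98 dB
∠H = 49.36° − 173.39° = -124.03°

9.0 dB, -124.0°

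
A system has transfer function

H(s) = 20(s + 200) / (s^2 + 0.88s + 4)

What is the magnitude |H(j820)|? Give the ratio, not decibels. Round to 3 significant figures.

At s = jω = j820:
zero (s+200): 200 + j820 → |·| = √(200²+820²) = √712400 ≈ 844.04, ∠ = arctan(820/200) ≈ 76.29°
quadratic: (j820)² + 0.88·j820 + 4 = -672396 + j721.6 → |·| ≈ 6.724e+05, ∠ ≈ 179.94°
|H| = 20 · 844.04 / 6.724e+05 ≈ 0.025105

0.0251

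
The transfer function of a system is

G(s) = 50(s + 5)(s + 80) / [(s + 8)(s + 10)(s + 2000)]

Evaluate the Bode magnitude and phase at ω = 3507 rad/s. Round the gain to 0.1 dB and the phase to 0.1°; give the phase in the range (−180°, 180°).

At s = jω = j3507:
zero (s+5): 5 + j3507 → |·| = √(5²+3507²) = √12299074 ≈ 3507, ∠ = arctan(3507/5) ≈ 89.92°
zero (s+80): 80 + j3507 → |·| = √(80²+3507²) = √12305449 ≈ 3507.9, ∠ = arctan(3507/80) ≈ 88.69°
pole (s+8): 8 + j3507 → |·| = √(8²+3507²) = √12299113 ≈ 3507, ∠ = arctan(3507/8) ≈ 89.87°
pole (s+10): 10 + j3507 → |·| = √(10²+3507²) = √12299149 ≈ 3507, ∠ = arctan(3507/10) ≈ 89.84°
pole (s+2000): 2000 + j3507 → |·| = √(2000²+3507²) = √16299049 ≈ 4037.2, ∠ = arctan(3507/2000) ≈ 60.30°
|G| = 50 · 1.2302e+07 / 4.9654e+10 ≈ 0.012388
Gain = 20 log₁₀(0.012388) ≈ -38.14 dB
∠G = 178.61° − 240.01° = -61.40°

-38.1 dB, -61.4°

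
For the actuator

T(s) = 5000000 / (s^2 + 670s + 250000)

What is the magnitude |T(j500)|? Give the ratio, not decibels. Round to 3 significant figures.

At s = jω = j500:
quadratic: (j500)² + 670·j500 + 250000 = 0 + j335000 → |·| ≈ 3.35e+05, ∠ ≈ 90.00°
|T| = 5000000 / 3.35e+05 ≈ 14.925

14.9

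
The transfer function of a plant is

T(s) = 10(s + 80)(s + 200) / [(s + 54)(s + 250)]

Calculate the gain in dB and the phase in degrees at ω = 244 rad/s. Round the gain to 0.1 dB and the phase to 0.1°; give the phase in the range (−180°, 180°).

19.4 dB, 0.7°

At s = jω = j244:
zero (s+80): 80 + j244 → |·| = √(80²+244²) = √65936 ≈ 256.78, ∠ = arctan(244/80) ≈ 71.85°
zero (s+200): 200 + j244 → |·| = √(200²+244²) = √99536 ≈ 315.49, ∠ = arctan(244/200) ≈ 50.66°
pole (s+54): 54 + j244 → |·| = √(54²+244²) = √62452 ≈ 249.9, ∠ = arctan(244/54) ≈ 77.52°
pole (s+250): 250 + j244 → |·| = √(250²+244²) = √122036 ≈ 349.34, ∠ = arctan(244/250) ≈ 44.30°
|T| = 10 · 81012 / 87300 ≈ 9.2797
Gain = 20 log₁₀(9.2797) ≈ 19.35 dB
∠T = 122.51° − 121.82° = 0.69°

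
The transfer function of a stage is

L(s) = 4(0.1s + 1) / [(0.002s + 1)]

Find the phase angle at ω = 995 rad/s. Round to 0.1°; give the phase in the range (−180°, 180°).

At ω = 995 rad/s:
zero (1 + j995·0.1) = 1 + j99.5 → |·| ≈ 99.505, ∠ ≈ 89.42°
pole (1 + j995·0.002) = 1 + j1.99 → |·| ≈ 2.2271, ∠ ≈ 63.32°
∠L = (89.42°) − (63.32°) = 26.10°

26.1°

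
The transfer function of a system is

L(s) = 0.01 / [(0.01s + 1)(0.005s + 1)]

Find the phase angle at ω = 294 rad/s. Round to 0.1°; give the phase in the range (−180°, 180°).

At ω = 294 rad/s:
pole (1 + j294·0.01) = 1 + j2.94 → |·| ≈ 3.1054, ∠ ≈ 71.21°
pole (1 + j294·0.005) = 1 + j1.47 → |·| ≈ 1.7779, ∠ ≈ 55.77°
∠L = (0°) − (71.21° + 55.77°) = -126.98°

-127.0°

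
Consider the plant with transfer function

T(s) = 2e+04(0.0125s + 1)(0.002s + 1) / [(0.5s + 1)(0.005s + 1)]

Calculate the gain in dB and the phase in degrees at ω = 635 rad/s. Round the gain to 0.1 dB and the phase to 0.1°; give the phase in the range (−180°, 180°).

At ω = 635 rad/s:
zero (1 + j635·0.0125) = 1 + j7.9375 → |·| ≈ 8.0002, ∠ ≈ 82.82°
zero (1 + j635·0.002) = 1 + j1.27 → |·| ≈ 1.6164, ∠ ≈ 51.78°
pole (1 + j635·0.5) = 1 + j317.5 → |·| ≈ 317.5, ∠ ≈ 89.82°
pole (1 + j635·0.005) = 1 + j3.175 → |·| ≈ 3.3288, ∠ ≈ 72.52°
|T| = 2e+04 · 8.0002 · 1.6164 / (317.5 · 3.3288) ≈ 244.71
Gain = 20 log₁₀(244.71) ≈ 47.77 dB
∠T = (82.82° + 51.78°) − (89.82° + 72.52°) = -27.74°

47.8 dB, -27.7°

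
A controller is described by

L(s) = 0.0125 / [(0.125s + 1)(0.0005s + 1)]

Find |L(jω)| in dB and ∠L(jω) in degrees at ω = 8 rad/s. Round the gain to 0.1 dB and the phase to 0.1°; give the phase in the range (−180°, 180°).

-41.1 dB, -45.2°

At ω = 8 rad/s:
pole (1 + j8·0.125) = 1 + j1 → |·| ≈ 1.4142, ∠ ≈ 45.00°
pole (1 + j8·0.0005) = 1 + j0.004 → |·| ≈ 1, ∠ ≈ 0.23°
|L| = 0.0125 · 1 / (1.4142 · 1) ≈ 0.0088389
Gain = 20 log₁₀(0.0088389) ≈ -41.07 dB
∠L = (0°) − (45.00° + 0.23°) = -45.23°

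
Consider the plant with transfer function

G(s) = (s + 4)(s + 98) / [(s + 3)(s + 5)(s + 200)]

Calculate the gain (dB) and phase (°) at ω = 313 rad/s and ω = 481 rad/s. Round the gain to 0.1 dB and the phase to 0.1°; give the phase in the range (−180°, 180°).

ω = 313: -51.0 dB, -74.1°; ω = 481: -54.2 dB, -78.5°

At s = jω = j313:
zero (s+4): 4 + j313 → |·| = √(4²+313²) = √97985 ≈ 313.03, ∠ = arctan(313/4) ≈ 89.27°
zero (s+98): 98 + j313 → |·| = √(98²+313²) = √107573 ≈ 327.98, ∠ = arctan(313/98) ≈ 72.61°
pole (s+3): 3 + j313 → |·| = √(3²+313²) = √97978 ≈ 313.01, ∠ = arctan(313/3) ≈ 89.45°
pole (s+5): 5 + j313 → |·| = √(5²+313²) = √97994 ≈ 313.04, ∠ = arctan(313/5) ≈ 89.08°
pole (s+200): 200 + j313 → |·| = √(200²+313²) = √137969 ≈ 371.44, ∠ = arctan(313/200) ≈ 57.42°
|G| = 1 · 1.0267e+05 / 3.6395e+07 ≈ 0.002821
Gain = 20 log₁₀(0.002821) ≈ -50.99 dB
∠G = 161.88° − 235.95° = -74.07°

At s = jω = j481:
zero (s+4): 4 + j481 → |·| = √(4²+481²) = √231377 ≈ 481.02, ∠ = arctan(481/4) ≈ 89.52°
zero (s+98): 98 + j481 → |·| = √(98²+481²) = √240965 ≈ 490.88, ∠ = arctan(481/98) ≈ 78.48°
pole (s+3): 3 + j481 → |·| = √(3²+481²) = √231370 ≈ 481.01, ∠ = arctan(481/3) ≈ 89.64°
pole (s+5): 5 + j481 → |·| = √(5²+481²) = √231386 ≈ 481.03, ∠ = arctan(481/5) ≈ 89.40°
pole (s+200): 200 + j481 → |·| = √(200²+481²) = √271361 ≈ 520.92, ∠ = arctan(481/200) ≈ 67.42°
|G| = 1 · 2.3612e+05 / 1.2053e+08 ≈ 0.001959
Gain = 20 log₁₀(0.001959) ≈ -54.16 dB
∠G = 168.00° − 246.46° = -78.46°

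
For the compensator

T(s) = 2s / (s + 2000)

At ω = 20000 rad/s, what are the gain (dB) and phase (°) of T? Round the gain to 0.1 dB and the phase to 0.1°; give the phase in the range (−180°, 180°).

6.0 dB, 5.7°

At s = jω = j20000:
zero at origin: s = j20000 → |·| = 20000, ∠ = 90.00°
pole (s+2000): 2000 + j20000 → |·| = √(2000²+20000²) = √404000000 ≈ 20100, ∠ = arctan(20000/2000) ≈ 84.29°
|T| = 2 · 20000 / 20100 ≈ 1.99
Gain = 20 log₁₀(1.99) ≈ 5.98 dB
∠T = 90.00° − 84.29° = 5.71°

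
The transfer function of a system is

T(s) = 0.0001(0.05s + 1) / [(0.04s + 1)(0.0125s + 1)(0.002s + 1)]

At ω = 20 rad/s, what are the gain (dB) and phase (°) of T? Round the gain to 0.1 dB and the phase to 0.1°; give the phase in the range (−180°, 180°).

-79.4 dB, -10.0°

At ω = 20 rad/s:
zero (1 + j20·0.05) = 1 + j1 → |·| ≈ 1.4142, ∠ ≈ 45.00°
pole (1 + j20·0.04) = 1 + j0.8 → |·| ≈ 1.2806, ∠ ≈ 38.66°
pole (1 + j20·0.0125) = 1 + j0.25 → |·| ≈ 1.0308, ∠ ≈ 14.04°
pole (1 + j20·0.002) = 1 + j0.04 → |·| ≈ 1.0008, ∠ ≈ 2.29°
|T| = 0.0001 · 1.4142 / (1.2806 · 1.0308 · 1.0008) ≈ 0.00010705
Gain = 20 log₁₀(0.00010705) ≈ -79.41 dB
∠T = (45.00°) − (38.66° + 14.04° + 2.29°) = -9.99°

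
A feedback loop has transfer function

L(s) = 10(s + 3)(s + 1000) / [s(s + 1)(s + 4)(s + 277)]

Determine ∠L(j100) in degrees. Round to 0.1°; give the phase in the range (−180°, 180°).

167.0°

At s = jω = j100:
zero (s+3): 3 + j100 → |·| = √(3²+100²) = √10009 ≈ 100.04, ∠ = arctan(100/3) ≈ 88.28°
zero (s+1000): 1000 + j100 → |·| = √(1000²+100²) = √1010000 ≈ 1005, ∠ = arctan(100/1000) ≈ 5.71°
pole (s+1): 1 + j100 → |·| = √(1²+100²) = √10001 ≈ 100, ∠ = arctan(100/1) ≈ 89.43°
pole (s+4): 4 + j100 → |·| = √(4²+100²) = √10016 ≈ 100.08, ∠ = arctan(100/4) ≈ 87.71°
pole (s+277): 277 + j100 → |·| = √(277²+100²) = √86729 ≈ 294.5, ∠ = arctan(100/277) ≈ 19.85°
pole at origin: |s| = 100, ∠ = 90.00° (in denominator)
∠L = 93.99° − 286.99° = -193.00° ≡ 167.00° (principal value)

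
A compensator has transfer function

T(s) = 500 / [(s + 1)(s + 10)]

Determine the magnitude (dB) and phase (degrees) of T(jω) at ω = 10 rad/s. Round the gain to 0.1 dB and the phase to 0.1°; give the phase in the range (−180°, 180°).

At s = jω = j10:
pole (s+1): 1 + j10 → |·| = √(1²+10²) = √101 ≈ 10.05, ∠ = arctan(10/1) ≈ 84.29°
pole (s+10): 10 + j10 → |·| = √(10²+10²) = √200 ≈ 14.142, ∠ = arctan(10/10) ≈ 45.00°
|T| = 500 / 142.13 ≈ 3.5179
Gain = 20 log₁₀(3.5179) ≈ 10.93 dB
∠T = 0.00° − 129.29° = -129.29°

10.9 dB, -129.3°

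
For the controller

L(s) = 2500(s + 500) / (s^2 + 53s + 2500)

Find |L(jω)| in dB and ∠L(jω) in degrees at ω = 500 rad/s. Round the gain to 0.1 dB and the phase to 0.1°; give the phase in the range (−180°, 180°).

17.0 dB, -128.9°

At s = jω = j500:
zero (s+500): 500 + j500 → |·| = √(500²+500²) = √500000 ≈ 707.11, ∠ = arctan(500/500) ≈ 45.00°
quadratic: (j500)² + 53·j500 + 2500 = -247500 + j26500 → |·| ≈ 2.4891e+05, ∠ ≈ 173.89°
|L| = 2500 · 707.11 / 2.4891e+05 ≈ 7.1021
Gain = 20 log₁₀(7.1021) ≈ 17.03 dB
∠L = 45.00° − 173.89° = -128.89°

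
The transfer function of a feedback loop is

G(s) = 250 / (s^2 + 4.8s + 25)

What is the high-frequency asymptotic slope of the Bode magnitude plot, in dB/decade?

Each pole contributes −20 dB/decade at high frequency; each zero contributes +20 dB/decade.
Net: 0 zero(s) − 2 pole(s) → -40 dB/decade.

-40 dB/decade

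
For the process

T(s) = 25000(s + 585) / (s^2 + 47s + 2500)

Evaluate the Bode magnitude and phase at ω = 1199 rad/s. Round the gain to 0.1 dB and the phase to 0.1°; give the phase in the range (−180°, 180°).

At s = jω = j1199:
zero (s+585): 585 + j1199 → |·| = √(585²+1199²) = √1779826 ≈ 1334.1, ∠ = arctan(1199/585) ≈ 63.99°
quadratic: (j1199)² + 47·j1199 + 2500 = -1435101 + j56353 → |·| ≈ 1.4362e+06, ∠ ≈ 177.75°
|T| = 25000 · 1334.1 / 1.4362e+06 ≈ 23.223
Gain = 20 log₁₀(23.223) ≈ 27.32 dB
∠T = 63.99° − 177.75° = -113.76°

27.3 dB, -113.8°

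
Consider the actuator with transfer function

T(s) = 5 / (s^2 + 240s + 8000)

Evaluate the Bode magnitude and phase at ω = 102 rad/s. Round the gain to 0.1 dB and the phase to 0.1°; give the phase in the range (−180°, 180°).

Substitute s = j102:
Numerator: 5 = 5 + j0
Denominator: (j102)^2 + 240(j102) + 8000 = -2404 + j24480
|N| = √(5² + 0²) ≈ 5, ∠N ≈ 0.00°
|D| = √(2404² + 24480²) ≈ 24598, ∠D ≈ 95.61°
|T| = 5 / 24598 ≈ 0.00020327
Gain = 20 log₁₀(0.00020327) ≈ -73.84 dB
∠T = 0.00° − 95.61° = -95.61°

-73.8 dB, -95.6°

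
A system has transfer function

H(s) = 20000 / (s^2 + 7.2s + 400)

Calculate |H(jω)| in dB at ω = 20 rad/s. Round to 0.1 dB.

At s = jω = j20:
quadratic: (j20)² + 7.2·j20 + 400 = 0 + j144 → |·| ≈ 144, ∠ ≈ 90.00°
|H| = 20000 / 144 ≈ 138.89
Gain = 20 log₁₀(138.89) ≈ 42.85 dB

42.9 dB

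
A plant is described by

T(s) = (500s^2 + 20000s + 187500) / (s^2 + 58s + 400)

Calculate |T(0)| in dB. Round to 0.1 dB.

53.4 dB

T(0) = 187500 / 400 = 468.75
20 log₁₀(468.75) ≈ 53.42 dB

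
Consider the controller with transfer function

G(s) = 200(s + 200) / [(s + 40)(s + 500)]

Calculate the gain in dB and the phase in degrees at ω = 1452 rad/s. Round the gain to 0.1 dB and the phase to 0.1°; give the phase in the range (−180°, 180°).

At s = jω = j1452:
zero (s+200): 200 + j1452 → |·| = √(200²+1452²) = √2148304 ≈ 1465.7, ∠ = arctan(1452/200) ≈ 82.16°
pole (s+40): 40 + j1452 → |·| = √(40²+1452²) = √2109904 ≈ 1452.6, ∠ = arctan(1452/40) ≈ 88.42°
pole (s+500): 500 + j1452 → |·| = √(500²+1452²) = √2358304 ≈ 1535.7, ∠ = arctan(1452/500) ≈ 71.00°
|G| = 200 · 1465.7 / 2.2308e+06 ≈ 0.13141
Gain = 20 log₁₀(0.13141) ≈ -17.63 dB
∠G = 82.16° − 159.42° = -77.26°

-17.6 dB, -77.3°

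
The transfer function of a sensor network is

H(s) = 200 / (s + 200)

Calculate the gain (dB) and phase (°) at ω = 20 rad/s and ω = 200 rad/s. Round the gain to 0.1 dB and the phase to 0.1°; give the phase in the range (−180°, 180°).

ω = 20: -0.0 dB, -5.7°; ω = 200: -3.0 dB, -45.0°

At s = jω = j20:
pole (s+200): 200 + j20 → |·| = √(200²+20²) = √40400 ≈ 201, ∠ = arctan(20/200) ≈ 5.71°
|H| = 200 / 201 ≈ 0.99502
Gain = 20 log₁₀(0.99502) ≈ -0.04 dB
∠H = 0.00° − 5.71° = -5.71°

At s = jω = j200:
pole (s+200): 200 + j200 → |·| = √(200²+200²) = √80000 ≈ 282.84, ∠ = arctan(200/200) ≈ 45.00°
|H| = 200 / 282.84 ≈ 0.70711
Gain = 20 log₁₀(0.70711) ≈ -3.01 dB
∠H = 0.00° − 45.00° = -45.00°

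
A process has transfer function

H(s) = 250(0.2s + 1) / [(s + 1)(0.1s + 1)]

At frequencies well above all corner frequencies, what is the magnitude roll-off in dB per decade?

Each pole contributes −20 dB/decade at high frequency; each zero contributes +20 dB/decade.
Net: 1 zero(s) − 2 pole(s) → -20 dB/decade.

-20 dB/decade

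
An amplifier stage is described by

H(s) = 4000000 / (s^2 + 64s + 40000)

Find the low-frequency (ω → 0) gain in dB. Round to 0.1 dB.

40.0 dB

H(0) = 4000000 / 40000 = 100
20 log₁₀(100) ≈ 40.00 dB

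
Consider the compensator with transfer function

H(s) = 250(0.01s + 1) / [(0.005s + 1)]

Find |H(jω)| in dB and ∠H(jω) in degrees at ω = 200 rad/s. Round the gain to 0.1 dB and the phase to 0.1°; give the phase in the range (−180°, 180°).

At ω = 200 rad/s:
zero (1 + j200·0.01) = 1 + j2 → |·| ≈ 2.2361, ∠ ≈ 63.43°
pole (1 + j200·0.005) = 1 + j1 → |·| ≈ 1.4142, ∠ ≈ 45.00°
|H| = 250 · 2.2361 / (1.4142) ≈ 395.29
Gain = 20 log₁₀(395.29) ≈ 51.94 dB
∠H = (63.43°) − (45.00°) = 18.43°

51.9 dB, 18.4°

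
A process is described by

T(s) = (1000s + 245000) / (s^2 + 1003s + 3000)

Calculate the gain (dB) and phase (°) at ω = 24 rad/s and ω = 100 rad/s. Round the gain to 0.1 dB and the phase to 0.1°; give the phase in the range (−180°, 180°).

Substitute s = j24:
Numerator: 1000(j24) + 245000 = 245000 + j24000
Denominator: (j24)^2 + 1003(j24) + 3000 = 2424 + j24072
|N| = √(245000² + 24000²) ≈ 2.4617e+05, ∠N ≈ 5.59°
|D| = √(2424² + 24072²) ≈ 24194, ∠D ≈ 84.25°
|T| = 2.4617e+05 / 24194 ≈ 10.175
Gain = 20 log₁₀(10.175) ≈ 20.15 dB
∠T = 5.59° − 84.25° = -78.66°

Substitute s = j100:
Numerator: 1000(j100) + 245000 = 245000 + j100000
Denominator: (j100)^2 + 1003(j100) + 3000 = -7000 + j100300
|N| = √(245000² + 100000²) ≈ 2.6462e+05, ∠N ≈ 22.20°
|D| = √(7000² + 100300²) ≈ 1.0054e+05, ∠D ≈ 93.99°
|T| = 2.6462e+05 / 1.0054e+05 ≈ 2.632
Gain = 20 log₁₀(2.632) ≈ 8.41 dB
∠T = 22.20° − 93.99° = -71.79°

ω = 24: 20.2 dB, -78.7°; ω = 100: 8.4 dB, -71.8°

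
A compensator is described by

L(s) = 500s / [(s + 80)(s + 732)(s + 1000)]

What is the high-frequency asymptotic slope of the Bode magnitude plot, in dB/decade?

-40 dB/decade

Each pole contributes −20 dB/decade at high frequency; each zero contributes +20 dB/decade.
Net: 1 zero(s) − 3 pole(s) → -40 dB/decade.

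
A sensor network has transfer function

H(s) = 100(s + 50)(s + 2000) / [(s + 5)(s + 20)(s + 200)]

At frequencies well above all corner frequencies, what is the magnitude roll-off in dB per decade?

Each pole contributes −20 dB/decade at high frequency; each zero contributes +20 dB/decade.
Net: 2 zero(s) − 3 pole(s) → -20 dB/decade.

-20 dB/decade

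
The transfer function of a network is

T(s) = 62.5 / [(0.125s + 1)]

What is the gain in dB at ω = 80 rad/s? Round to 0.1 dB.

At ω = 80 rad/s:
pole (1 + j80·0.125) = 1 + j10 → |·| ≈ 10.05, ∠ ≈ 84.29°
|T| = 62.5 · 1 / (10.05) ≈ 6.2189
Gain = 20 log₁₀(6.2189) ≈ 15.87 dB

15.9 dB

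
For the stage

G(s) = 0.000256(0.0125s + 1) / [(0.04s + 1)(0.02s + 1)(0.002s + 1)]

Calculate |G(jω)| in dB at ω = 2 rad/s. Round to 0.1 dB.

At ω = 2 rad/s:
zero (1 + j2·0.0125) = 1 + j0.025 → |·| ≈ 1.0003, ∠ ≈ 1.43°
pole (1 + j2·0.04) = 1 + j0.08 → |·| ≈ 1.0032, ∠ ≈ 4.57°
pole (1 + j2·0.02) = 1 + j0.04 → |·| ≈ 1.0008, ∠ ≈ 2.29°
pole (1 + j2·0.002) = 1 + j0.004 → |·| ≈ 1, ∠ ≈ 0.23°
|G| = 0.000256 · 1.0003 / (1.0032 · 1.0008 · 1) ≈ 0.00025506
Gain = 20 log₁₀(0.00025506) ≈ -71.87 dB

-71.9 dB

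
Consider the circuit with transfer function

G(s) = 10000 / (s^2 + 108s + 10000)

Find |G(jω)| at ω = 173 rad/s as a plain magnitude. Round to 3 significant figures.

0.366

At s = jω = j173:
quadratic: (j173)² + 108·j173 + 10000 = -19929 + j18684 → |·| ≈ 27318, ∠ ≈ 136.85°
|G| = 10000 / 27318 ≈ 0.36606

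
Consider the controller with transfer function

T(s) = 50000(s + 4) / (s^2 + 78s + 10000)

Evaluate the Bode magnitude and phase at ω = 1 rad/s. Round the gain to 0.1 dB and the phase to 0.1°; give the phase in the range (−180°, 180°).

At s = jω = j1:
zero (s+4): 4 + j1 → |·| = √(4²+1²) = √17 ≈ 4.1231, ∠ = arctan(1/4) ≈ 14.04°
quadratic: (j1)² + 78·j1 + 10000 = 9999 + j78 → |·| ≈ 9999.3, ∠ ≈ 0.45°
|T| = 50000 · 4.1231 / 9999.3 ≈ 20.617
Gain = 20 log₁₀(20.617) ≈ 26.28 dB
∠T = 14.04° − 0.45° = 13.59°

26.3 dB, 13.6°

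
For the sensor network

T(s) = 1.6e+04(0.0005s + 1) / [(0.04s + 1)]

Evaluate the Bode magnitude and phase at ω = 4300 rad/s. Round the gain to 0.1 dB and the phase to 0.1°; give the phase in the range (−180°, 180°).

46.9 dB, -24.6°

At ω = 4300 rad/s:
zero (1 + j4300·0.0005) = 1 + j2.15 → |·| ≈ 2.3712, ∠ ≈ 65.06°
pole (1 + j4300·0.04) = 1 + j172 → |·| ≈ 172, ∠ ≈ 89.67°
|T| = 1.6e+04 · 2.3712 / (172) ≈ 220.58
Gain = 20 log₁₀(220.58) ≈ 46.87 dB
∠T = (65.06°) − (89.67°) = -24.61°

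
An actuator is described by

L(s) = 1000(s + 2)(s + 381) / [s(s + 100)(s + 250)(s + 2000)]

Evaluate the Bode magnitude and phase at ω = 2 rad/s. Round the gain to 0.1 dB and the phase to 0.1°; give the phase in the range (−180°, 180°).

At s = jω = j2:
zero (s+2): 2 + j2 → |·| = √(2²+2²) = √8 ≈ 2.8284, ∠ = arctan(2/2) ≈ 45.00°
zero (s+381): 381 + j2 → |·| = √(381²+2²) = √145165 ≈ 381.01, ∠ = arctan(2/381) ≈ 0.30°
pole (s+100): 100 + j2 → |·| = √(100²+2²) = √10004 ≈ 100.02, ∠ = arctan(2/100) ≈ 1.15°
pole (s+250): 250 + j2 → |·| = √(250²+2²) = √62504 ≈ 250.01, ∠ = arctan(2/250) ≈ 0.46°
pole (s+2000): 2000 + j2 → |·| = √(2000²+2²) = √4000004 ≈ 2000, ∠ = arctan(2/2000) ≈ 0.06°
pole at origin: |s| = 2, ∠ = 90.00° (in denominator)
|L| = 1000 · 1077.6 / 1.0002e+08 ≈ 0.010774
Gain = 20 log₁₀(0.010774) ≈ -39.35 dB
∠L = 45.30° − 91.67° = -46.37°

-39.4 dB, -46.4°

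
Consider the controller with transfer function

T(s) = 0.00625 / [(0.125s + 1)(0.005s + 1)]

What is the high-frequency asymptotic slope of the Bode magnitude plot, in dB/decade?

-40 dB/decade

Each pole contributes −20 dB/decade at high frequency; each zero contributes +20 dB/decade.
Net: 0 zero(s) − 2 pole(s) → -40 dB/decade.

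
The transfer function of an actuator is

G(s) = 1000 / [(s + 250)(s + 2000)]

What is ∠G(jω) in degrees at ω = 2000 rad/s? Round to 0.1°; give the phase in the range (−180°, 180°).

At s = jω = j2000:
pole (s+250): 250 + j2000 → |·| = √(250²+2000²) = √4062500 ≈ 2015.6, ∠ = arctan(2000/250) ≈ 82.87°
pole (s+2000): 2000 + j2000 → |·| = √(2000²+2000²) = √8000000 ≈ 2828.4, ∠ = arctan(2000/2000) ≈ 45.00°
∠G = 0.00° − 127.87° = -127.87°

-127.9°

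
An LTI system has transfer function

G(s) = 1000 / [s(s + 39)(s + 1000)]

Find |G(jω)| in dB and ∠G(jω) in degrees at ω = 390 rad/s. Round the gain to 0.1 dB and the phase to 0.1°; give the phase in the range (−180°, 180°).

At s = jω = j390:
pole (s+39): 39 + j390 → |·| = √(39²+390²) = √153621 ≈ 391.95, ∠ = arctan(390/39) ≈ 84.29°
pole (s+1000): 1000 + j390 → |·| = √(1000²+390²) = √1152100 ≈ 1073.4, ∠ = arctan(390/1000) ≈ 21.31°
pole at origin: |s| = 390, ∠ = 90.00° (in denominator)
|G| = 1000 / 1.6408e+08 ≈ 6.0946e-06
Gain = 20 log₁₀(6.0946e-06) ≈ -104.30 dB
∠G = 0.00° − 195.60° = -195.60° ≡ 164.40° (principal value)

-104.3 dB, 164.4°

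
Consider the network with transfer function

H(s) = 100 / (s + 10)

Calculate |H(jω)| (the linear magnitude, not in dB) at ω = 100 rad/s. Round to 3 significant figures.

Substitute s = j100:
Numerator: 100 = 100 + j0
Denominator: (j100) + 10 = 10 + j100
|N| = √(100² + 0²) ≈ 100, ∠N ≈ 0.00°
|D| = √(10² + 100²) ≈ 100.5, ∠D ≈ 84.29°
|H| = 100 / 100.5 ≈ 0.99502

0.995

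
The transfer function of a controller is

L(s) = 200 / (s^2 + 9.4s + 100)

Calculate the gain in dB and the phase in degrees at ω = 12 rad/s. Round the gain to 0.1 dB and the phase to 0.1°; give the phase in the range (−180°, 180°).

At s = jω = j12:
quadratic: (j12)² + 9.4·j12 + 100 = -44 + j112.8 → |·| ≈ 121.08, ∠ ≈ 111.31°
|L| = 200 / 121.08 ≈ 1.6518
Gain = 20 log₁₀(1.6518) ≈ 4.36 dB
∠L = 0.00° − 111.31° = -111.31°

4.4 dB, -111.3°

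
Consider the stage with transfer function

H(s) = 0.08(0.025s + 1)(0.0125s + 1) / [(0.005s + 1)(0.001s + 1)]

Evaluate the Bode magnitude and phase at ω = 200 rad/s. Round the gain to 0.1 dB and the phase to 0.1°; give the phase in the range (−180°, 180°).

At ω = 200 rad/s:
zero (1 + j200·0.025) = 1 + j5 → |·| ≈ 5.099, ∠ ≈ 78.69°
zero (1 + j200·0.0125) = 1 + j2.5 → |·| ≈ 2.6926, ∠ ≈ 68.20°
pole (1 + j200·0.005) = 1 + j1 → |·| ≈ 1.4142, ∠ ≈ 45.00°
pole (1 + j200·0.001) = 1 + j0.2 → |·| ≈ 1.0198, ∠ ≈ 11.31°
|H| = 0.08 · 5.099 · 2.6926 / (1.4142 · 1.0198) ≈ 0.76159
Gain = 20 log₁₀(0.76159) ≈ -2.37 dB
∠H = (78.69° + 68.20°) − (45.00° + 11.31°) = 90.58°

-2.4 dB, 90.6°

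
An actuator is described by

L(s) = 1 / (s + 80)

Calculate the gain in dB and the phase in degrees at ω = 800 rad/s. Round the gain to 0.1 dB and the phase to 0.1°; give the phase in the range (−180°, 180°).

At s = jω = j800:
pole (s+80): 80 + j800 → |·| = √(80²+800²) = √646400 ≈ 803.99, ∠ = arctan(800/80) ≈ 84.29°
|L| = 1 / 803.99 ≈ 0.0012438
Gain = 20 log₁₀(0.0012438) ≈ -58.10 dB
∠L = 0.00° − 84.29° = -84.29°

-58.1 dB, -84.3°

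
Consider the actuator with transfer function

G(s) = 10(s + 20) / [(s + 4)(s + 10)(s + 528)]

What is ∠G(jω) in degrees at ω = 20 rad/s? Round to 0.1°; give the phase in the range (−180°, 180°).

-99.3°

At s = jω = j20:
zero (s+20): 20 + j20 → |·| = √(20²+20²) = √800 ≈ 28.284, ∠ = arctan(20/20) ≈ 45.00°
pole (s+4): 4 + j20 → |·| = √(4²+20²) = √416 ≈ 20.396, ∠ = arctan(20/4) ≈ 78.69°
pole (s+10): 10 + j20 → |·| = √(10²+20²) = √500 ≈ 22.361, ∠ = arctan(20/10) ≈ 63.43°
pole (s+528): 528 + j20 → |·| = √(528²+20²) = √279184 ≈ 528.38, ∠ = arctan(20/528) ≈ 2.17°
∠G = 45.00° − 144.29° = -99.29°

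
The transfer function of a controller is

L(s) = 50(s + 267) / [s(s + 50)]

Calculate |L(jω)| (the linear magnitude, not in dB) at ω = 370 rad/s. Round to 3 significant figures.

At s = jω = j370:
zero (s+267): 267 + j370 → |·| = √(267²+370²) = √208189 ≈ 456.28, ∠ = arctan(370/267) ≈ 54.18°
pole (s+50): 50 + j370 → |·| = √(50²+370²) = √139400 ≈ 373.36, ∠ = arctan(370/50) ≈ 82.30°
pole at origin: |s| = 370, ∠ = 90.00° (in denominator)
|L| = 50 · 456.28 / 1.3814e+05 ≈ 0.16515

0.165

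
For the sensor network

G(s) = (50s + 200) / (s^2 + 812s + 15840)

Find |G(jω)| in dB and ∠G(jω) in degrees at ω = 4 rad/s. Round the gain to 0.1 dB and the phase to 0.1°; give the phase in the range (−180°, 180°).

-35.1 dB, 33.4°

Substitute s = j4:
Numerator: 50(j4) + 200 = 200 + j200
Denominator: (j4)^2 + 812(j4) + 15840 = 15824 + j3248
|N| = √(200² + 200²) ≈ 282.84, ∠N ≈ 45.00°
|D| = √(15824² + 3248²) ≈ 16154, ∠D ≈ 11.60°
|G| = 282.84 / 16154 ≈ 0.017509
Gain = 20 log₁₀(0.017509) ≈ -35.13 dB
∠G = 45.00° − 11.60° = 33.40°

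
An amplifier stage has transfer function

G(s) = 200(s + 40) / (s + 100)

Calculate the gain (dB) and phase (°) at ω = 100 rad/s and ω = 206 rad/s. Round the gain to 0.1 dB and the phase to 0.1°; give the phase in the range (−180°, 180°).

At s = jω = j100:
zero (s+40): 40 + j100 → |·| = √(40²+100²) = √11600 ≈ 107.7, ∠ = arctan(100/40) ≈ 68.20°
pole (s+100): 100 + j100 → |·| = √(100²+100²) = √20000 ≈ 141.42, ∠ = arctan(100/100) ≈ 45.00°
|G| = 200 · 107.7 / 141.42 ≈ 152.31
Gain = 20 log₁₀(152.31) ≈ 43.65 dB
∠G = 68.20° − 45.00° = 23.20°

At s = jω = j206:
zero (s+40): 40 + j206 → |·| = √(40²+206²) = √44036 ≈ 209.85, ∠ = arctan(206/40) ≈ 79.01°
pole (s+100): 100 + j206 → |·| = √(100²+206²) = √52436 ≈ 228.99, ∠ = arctan(206/100) ≈ 64.11°
|G| = 200 · 209.85 / 228.99 ≈ 183.28
Gain = 20 log₁₀(183.28) ≈ 45.26 dB
∠G = 79.01° − 64.11° = 14.90°

ω = 100: 43.7 dB, 23.2°; ω = 206: 45.3 dB, 14.9°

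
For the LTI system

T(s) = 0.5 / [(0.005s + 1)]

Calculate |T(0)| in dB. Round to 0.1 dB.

-6.0 dB

T(0) = 0.5 · 1 / 1 = 0.5
20 log₁₀(0.5) ≈ -6.02 dB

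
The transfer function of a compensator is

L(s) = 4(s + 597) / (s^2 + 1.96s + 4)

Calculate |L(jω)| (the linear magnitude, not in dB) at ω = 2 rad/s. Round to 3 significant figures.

At s = jω = j2:
zero (s+597): 597 + j2 → |·| = √(597²+2²) = √356413 ≈ 597, ∠ = arctan(2/597) ≈ 0.19°
quadratic: (j2)² + 1.96·j2 + 4 = 0 + j3.92 → |·| ≈ 3.92, ∠ ≈ 90.00°
|L| = 4 · 597 / 3.92 ≈ 609.18

609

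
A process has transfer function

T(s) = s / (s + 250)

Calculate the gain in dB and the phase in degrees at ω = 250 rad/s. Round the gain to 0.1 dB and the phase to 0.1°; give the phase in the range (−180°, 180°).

-3.0 dB, 45.0°

At s = jω = j250:
zero at origin: s = j250 → |·| = 250, ∠ = 90.00°
pole (s+250): 250 + j250 → |·| = √(250²+250²) = √125000 ≈ 353.55, ∠ = arctan(250/250) ≈ 45.00°
|T| = 1 · 250 / 353.55 ≈ 0.70711
Gain = 20 log₁₀(0.70711) ≈ -3.01 dB
∠T = 90.00° − 45.00° = 45.00°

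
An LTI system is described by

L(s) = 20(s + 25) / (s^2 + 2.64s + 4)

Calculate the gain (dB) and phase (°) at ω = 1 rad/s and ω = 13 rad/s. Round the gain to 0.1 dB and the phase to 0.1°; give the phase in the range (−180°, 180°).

ω = 1: 42.0 dB, -39.1°; ω = 13: 10.5 dB, -140.8°

At s = jω = j1:
zero (s+25): 25 + j1 → |·| = √(25²+1²) = √626 ≈ 25.02, ∠ = arctan(1/25) ≈ 2.29°
quadratic: (j1)² + 2.64·j1 + 4 = 3 + j2.64 → |·| ≈ 3.9962, ∠ ≈ 41.35°
|L| = 20 · 25.02 / 3.9962 ≈ 125.22
Gain = 20 log₁₀(125.22) ≈ 41.95 dB
∠L = 2.29° − 41.35° = -39.06°

At s = jω = j13:
zero (s+25): 25 + j13 → |·| = √(25²+13²) = √794 ≈ 28.178, ∠ = arctan(13/25) ≈ 27.47°
quadratic: (j13)² + 2.64·j13 + 4 = -165 + j34.32 → |·| ≈ 168.53, ∠ ≈ 168.25°
|L| = 20 · 28.178 / 168.53 ≈ 3.344
Gain = 20 log₁₀(3.344) ≈ 10.49 dB
∠L = 27.47° − 168.25° = -140.78°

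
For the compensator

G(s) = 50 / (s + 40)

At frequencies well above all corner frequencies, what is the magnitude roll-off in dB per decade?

Each pole contributes −20 dB/decade at high frequency; each zero contributes +20 dB/decade.
Net: 0 zero(s) − 1 pole(s) → -20 dB/decade.

-20 dB/decade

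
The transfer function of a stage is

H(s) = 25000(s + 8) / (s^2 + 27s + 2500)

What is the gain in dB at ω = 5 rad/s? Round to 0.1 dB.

39.6 dB

At s = jω = j5:
zero (s+8): 8 + j5 → |·| = √(8²+5²) = √89 ≈ 9.434, ∠ = arctan(5/8) ≈ 32.01°
quadratic: (j5)² + 27·j5 + 2500 = 2475 + j135 → |·| ≈ 2478.7, ∠ ≈ 3.12°
|H| = 25000 · 9.434 / 2478.7 ≈ 95.151
Gain = 20 log₁₀(95.151) ≈ 39.57 dB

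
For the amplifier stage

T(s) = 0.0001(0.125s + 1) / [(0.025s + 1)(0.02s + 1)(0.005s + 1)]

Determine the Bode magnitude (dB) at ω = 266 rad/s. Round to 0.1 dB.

At ω = 266 rad/s:
zero (1 + j266·0.125) = 1 + j33.25 → |·| ≈ 33.265, ∠ ≈ 88.28°
pole (1 + j266·0.025) = 1 + j6.65 → |·| ≈ 6.7248, ∠ ≈ 81.45°
pole (1 + j266·0.02) = 1 + j5.32 → |·| ≈ 5.4132, ∠ ≈ 79.35°
pole (1 + j266·0.005) = 1 + j1.33 → |·| ≈ 1.664, ∠ ≈ 53.06°
|T| = 0.0001 · 33.265 / (6.7248 · 5.4132 · 1.664) ≈ 5.4916e-05
Gain = 20 log₁₀(5.4916e-05) ≈ -85.21 dB

-85.2 dB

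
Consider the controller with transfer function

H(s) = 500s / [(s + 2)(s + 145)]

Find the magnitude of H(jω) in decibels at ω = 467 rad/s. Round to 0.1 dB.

At s = jω = j467:
zero at origin: s = j467 → |·| = 467, ∠ = 90.00°
pole (s+2): 2 + j467 → |·| = √(2²+467²) = √218093 ≈ 467, ∠ = arctan(467/2) ≈ 89.75°
pole (s+145): 145 + j467 → |·| = √(145²+467²) = √239114 ≈ 488.99, ∠ = arctan(467/145) ≈ 72.75°
|H| = 500 · 467 / 2.2836e+05 ≈ 1.0225
Gain = 20 log₁₀(1.0225) ≈ 0.19 dB

0.2 dB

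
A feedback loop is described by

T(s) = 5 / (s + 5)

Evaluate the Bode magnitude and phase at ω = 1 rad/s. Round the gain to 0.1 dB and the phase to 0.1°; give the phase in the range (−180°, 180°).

-0.2 dB, -11.3°

At s = jω = j1:
pole (s+5): 5 + j1 → |·| = √(5²+1²) = √26 ≈ 5.099, ∠ = arctan(1/5) ≈ 11.31°
|T| = 5 / 5.099 ≈ 0.98058
Gain = 20 log₁₀(0.98058) ≈ -0.17 dB
∠T = 0.00° − 11.31° = -11.31°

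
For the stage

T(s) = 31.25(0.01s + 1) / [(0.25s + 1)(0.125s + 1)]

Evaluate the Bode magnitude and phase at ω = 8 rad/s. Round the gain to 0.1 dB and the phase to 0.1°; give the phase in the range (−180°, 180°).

19.9 dB, -103.9°

At ω = 8 rad/s:
zero (1 + j8·0.01) = 1 + j0.08 → |·| ≈ 1.0032, ∠ ≈ 4.57°
pole (1 + j8·0.25) = 1 + j2 → |·| ≈ 2.2361, ∠ ≈ 63.43°
pole (1 + j8·0.125) = 1 + j1 → |·| ≈ 1.4142, ∠ ≈ 45.00°
|T| = 31.25 · 1.0032 / (2.2361 · 1.4142) ≈ 9.9137
Gain = 20 log₁₀(9.9137) ≈ 19.92 dB
∠T = (4.57°) − (63.43° + 45.00°) = -103.86°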